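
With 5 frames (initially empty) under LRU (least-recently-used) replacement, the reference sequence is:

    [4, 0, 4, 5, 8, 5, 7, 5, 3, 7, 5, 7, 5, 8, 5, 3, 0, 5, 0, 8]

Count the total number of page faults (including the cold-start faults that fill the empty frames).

4 → fault, frames (4)
0 → fault, frames (4 0)
4 → hit
5 → fault, frames (0 4 5)
8 → fault, frames (0 4 5 8)
5 → hit
7 → fault, frames (0 4 8 5 7)
5 → hit
3 → fault, evict 0, frames (4 8 7 5 3)
7 → hit
5 → hit
7 → hit
5 → hit
8 → hit
5 → hit
3 → hit
0 → fault, evict 4, frames (7 8 5 3 0)
5 → hit
0 → hit
8 → hit
Page faults: 7.

7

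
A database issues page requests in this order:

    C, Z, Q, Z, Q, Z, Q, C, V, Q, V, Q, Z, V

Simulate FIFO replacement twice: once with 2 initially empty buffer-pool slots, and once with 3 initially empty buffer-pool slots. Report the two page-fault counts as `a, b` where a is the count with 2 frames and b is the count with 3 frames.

2 frames: F F F . . . . F F F . . F F → 8 faults.
3 frames: F F F . . . . . F . . . . . → 4 faults.
4 < 8: adding a frame reduced faults, as is typical.

8, 4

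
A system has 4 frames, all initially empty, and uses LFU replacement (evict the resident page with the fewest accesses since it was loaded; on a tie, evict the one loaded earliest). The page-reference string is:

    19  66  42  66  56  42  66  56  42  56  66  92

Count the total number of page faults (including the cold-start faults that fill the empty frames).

19 -> miss, frames (19)
66 -> miss, frames (19 66)
42 -> miss, frames (19 66 42)
66 -> hit
56 -> miss, frames (19 66 42 56)
42 -> hit
66 -> hit
56 -> hit
42 -> hit
56 -> hit
66 -> hit
92 -> miss, evict 19, frames (66 42 56 92)
Page faults: 5.

5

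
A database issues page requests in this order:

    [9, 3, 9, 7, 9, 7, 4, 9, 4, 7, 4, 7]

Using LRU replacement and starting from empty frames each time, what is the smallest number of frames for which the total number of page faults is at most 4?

f=1: 12 faults
f=2: 6 faults
f=3: 4 faults
f=4: 4 faults
Smallest f with faults ≤ 4 is 3.

3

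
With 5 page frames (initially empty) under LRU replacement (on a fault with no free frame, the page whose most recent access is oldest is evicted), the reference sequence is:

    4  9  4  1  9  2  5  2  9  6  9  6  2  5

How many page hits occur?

8

4 -> miss, frames {4}
9 -> miss, frames {4,9}
4 -> hit
1 -> miss, frames {9,4,1}
9 -> hit
2 -> miss, frames {4,1,9,2}
5 -> miss, frames {4,1,9,2,5}
2 -> hit
9 -> hit
6 -> miss, evict 4, frames {1,5,2,9,6}
9 -> hit
6 -> hit
2 -> hit
5 -> hit
Hits: 8.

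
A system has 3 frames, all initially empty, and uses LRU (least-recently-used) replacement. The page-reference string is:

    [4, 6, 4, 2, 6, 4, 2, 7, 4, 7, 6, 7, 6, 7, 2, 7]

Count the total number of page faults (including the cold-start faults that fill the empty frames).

6

4 → miss, frames (4)
6 → miss, frames (4 6)
4 → hit
2 → miss, frames (6 4 2)
6 → hit
4 → hit
2 → hit
7 → miss, evict 6, frames (4 2 7)
4 → hit
7 → hit
6 → miss, evict 2, frames (4 7 6)
7 → hit
6 → hit
7 → hit
2 → miss, evict 4, frames (6 7 2)
7 → hit
Page faults: 6.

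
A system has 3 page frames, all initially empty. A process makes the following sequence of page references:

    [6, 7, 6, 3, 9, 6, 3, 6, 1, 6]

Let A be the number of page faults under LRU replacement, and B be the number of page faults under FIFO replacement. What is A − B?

-1

Under LRU: F F . F F . . . F . → 5 faults.
Under FIFO: F F . F F F . . F . → 6 faults.
A − B = 5 − 6 = -1.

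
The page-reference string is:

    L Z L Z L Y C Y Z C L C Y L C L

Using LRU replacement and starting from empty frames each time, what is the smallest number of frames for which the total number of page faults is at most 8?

f=1: 16 faults
f=2: 10 faults
f=3: 7 faults
f=4: 4 faults
Smallest f with faults ≤ 8 is 3.

3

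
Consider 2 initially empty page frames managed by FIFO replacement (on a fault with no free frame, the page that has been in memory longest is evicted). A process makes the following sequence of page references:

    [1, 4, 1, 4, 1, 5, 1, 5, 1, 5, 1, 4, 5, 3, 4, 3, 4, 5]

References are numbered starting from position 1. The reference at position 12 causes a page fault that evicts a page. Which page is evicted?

pos 1: 1 → miss, frames {1}
pos 2: 4 → miss, frames {1,4}
pos 3: 1 → hit
pos 4: 4 → hit
pos 5: 1 → hit
pos 6: 5 → miss, evict 1, frames {4,5}
pos 7: 1 → miss, evict 4, frames {5,1}
pos 8: 5 → hit
pos 9: 1 → hit
pos 10: 5 → hit
pos 11: 1 → hit
pos 12: 4 → miss, evict 5, frames {1,4}
At position 12, page 5 is evicted.

5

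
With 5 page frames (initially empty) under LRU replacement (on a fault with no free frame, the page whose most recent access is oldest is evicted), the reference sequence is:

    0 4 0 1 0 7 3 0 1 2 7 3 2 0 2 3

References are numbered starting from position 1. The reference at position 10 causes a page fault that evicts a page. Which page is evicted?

4

pos 1: 0 → fault, frames {0}
pos 2: 4 → fault, frames {0,4}
pos 3: 0 → hit
pos 4: 1 → fault, frames {4,0,1}
pos 5: 0 → hit
pos 6: 7 → fault, frames {4,1,0,7}
pos 7: 3 → fault, frames {4,1,0,7,3}
pos 8: 0 → hit
pos 9: 1 → hit
pos 10: 2 → fault, evict 4, frames {7,3,0,1,2}
At position 10, page 4 is evicted.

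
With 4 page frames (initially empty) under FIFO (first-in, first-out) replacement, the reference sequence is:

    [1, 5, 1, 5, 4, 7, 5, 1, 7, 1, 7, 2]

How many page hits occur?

7

1 -> miss, frames {1}
5 -> miss, frames {1,5}
1 -> hit
5 -> hit
4 -> miss, frames {1,5,4}
7 -> miss, frames {1,5,4,7}
5 -> hit
1 -> hit
7 -> hit
1 -> hit
7 -> hit
2 -> miss, evict 1, frames {5,4,7,2}
Hits: 7.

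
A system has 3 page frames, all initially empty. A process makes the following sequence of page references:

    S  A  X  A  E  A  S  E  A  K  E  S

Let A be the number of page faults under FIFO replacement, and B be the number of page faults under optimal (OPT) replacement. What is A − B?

4

Under FIFO: F F F . F . F . F F F F → 9 faults.
Under OPT: F F F . F . . . . F . . → 5 faults.
A − B = 9 − 5 = 4.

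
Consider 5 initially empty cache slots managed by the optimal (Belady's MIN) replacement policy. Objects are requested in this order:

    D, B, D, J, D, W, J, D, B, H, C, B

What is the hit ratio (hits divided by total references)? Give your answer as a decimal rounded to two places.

0.50

D: miss, frames (D)
B: miss, frames (D B)
D: hit
J: miss, frames (D B J)
D: hit
W: miss, frames (D B J W)
J: hit
D: hit
B: hit
H: miss, frames (D B J W H)
C: miss, evict H, frames (D B J W C)
B: hit
Hits: 6 of 12 references → 6/12 = 0.5000.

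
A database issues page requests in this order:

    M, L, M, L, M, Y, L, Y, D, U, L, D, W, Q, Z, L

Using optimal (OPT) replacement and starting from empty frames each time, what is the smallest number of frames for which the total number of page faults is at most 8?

3

f=1: 16 faults
f=2: 9 faults
f=3: 8 faults
f=4: 8 faults
f=5: 8 faults
f=6: 8 faults
f=7: 8 faults
f=8: 8 faults
Smallest f with faults ≤ 8 is 3.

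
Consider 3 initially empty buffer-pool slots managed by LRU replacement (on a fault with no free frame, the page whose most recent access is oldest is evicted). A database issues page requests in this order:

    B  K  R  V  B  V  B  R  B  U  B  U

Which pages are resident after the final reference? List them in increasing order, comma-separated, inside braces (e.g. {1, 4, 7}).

B: fault, frames (B)
K: fault, frames (B K)
R: fault, frames (B K R)
V: fault, evict B, frames (K R V)
B: fault, evict K, frames (R V B)
V: hit
B: hit
R: hit
B: hit
U: fault, evict V, frames (R B U)
B: hit
U: hit

{B, R, U}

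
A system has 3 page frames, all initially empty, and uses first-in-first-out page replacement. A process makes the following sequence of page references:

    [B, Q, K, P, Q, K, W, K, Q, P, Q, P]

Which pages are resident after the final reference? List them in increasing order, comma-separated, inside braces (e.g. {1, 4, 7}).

{P, Q, W}

B → fault, frames [B]
Q → fault, frames [B, Q]
K → fault, frames [B, Q, K]
P → fault, evict B, frames [Q, K, P]
Q → hit
K → hit
W → fault, evict Q, frames [K, P, W]
K → hit
Q → fault, evict K, frames [P, W, Q]
P → hit
Q → hit
P → hit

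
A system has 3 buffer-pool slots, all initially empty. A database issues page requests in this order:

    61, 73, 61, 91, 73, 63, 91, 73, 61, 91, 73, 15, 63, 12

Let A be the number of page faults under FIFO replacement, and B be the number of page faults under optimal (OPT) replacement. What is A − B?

Under FIFO: F F . F . F . . F . F F F F → 9 faults.
Under OPT: F F . F . F . . F . . F F F → 8 faults.
A − B = 9 − 8 = 1.

1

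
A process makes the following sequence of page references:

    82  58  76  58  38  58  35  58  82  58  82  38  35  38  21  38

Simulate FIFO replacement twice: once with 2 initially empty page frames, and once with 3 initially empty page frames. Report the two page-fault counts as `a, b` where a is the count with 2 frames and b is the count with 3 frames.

2 frames: F F F . F F F . F F . F F . F F → 12 faults.
3 frames: F F F . F . F F F . . F F . F . → 10 faults.
10 < 12: adding a frame reduced faults, as is typical.

12, 10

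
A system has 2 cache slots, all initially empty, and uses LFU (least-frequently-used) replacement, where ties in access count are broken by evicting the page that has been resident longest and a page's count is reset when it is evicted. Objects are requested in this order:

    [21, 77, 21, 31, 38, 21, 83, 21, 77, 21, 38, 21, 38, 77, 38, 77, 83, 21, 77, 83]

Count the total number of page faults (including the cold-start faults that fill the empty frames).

13

21: miss, frames {21}
77: miss, frames {21,77}
21: hit
31: miss, evict 77, frames {21,31}
38: miss, evict 31, frames {21,38}
21: hit
83: miss, evict 38, frames {21,83}
21: hit
77: miss, evict 83, frames {21,77}
21: hit
38: miss, evict 77, frames {21,38}
21: hit
38: hit
77: miss, evict 38, frames {21,77}
38: miss, evict 77, frames {21,38}
77: miss, evict 38, frames {21,77}
83: miss, evict 77, frames {21,83}
21: hit
77: miss, evict 83, frames {21,77}
83: miss, evict 77, frames {21,83}
Page faults: 13.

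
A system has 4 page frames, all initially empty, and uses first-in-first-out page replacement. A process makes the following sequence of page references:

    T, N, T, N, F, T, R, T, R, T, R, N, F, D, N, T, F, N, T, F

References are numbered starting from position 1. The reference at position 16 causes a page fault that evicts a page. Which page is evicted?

pos 1: T -> miss, frames {T}
pos 2: N -> miss, frames {T,N}
pos 3: T -> hit
pos 4: N -> hit
pos 5: F -> miss, frames {T,N,F}
pos 6: T -> hit
pos 7: R -> miss, frames {T,N,F,R}
pos 8: T -> hit
pos 9: R -> hit
pos 10: T -> hit
pos 11: R -> hit
pos 12: N -> hit
pos 13: F -> hit
pos 14: D -> miss, evict T, frames {N,F,R,D}
pos 15: N -> hit
pos 16: T -> miss, evict N, frames {F,R,D,T}
At position 16, page N is evicted.

N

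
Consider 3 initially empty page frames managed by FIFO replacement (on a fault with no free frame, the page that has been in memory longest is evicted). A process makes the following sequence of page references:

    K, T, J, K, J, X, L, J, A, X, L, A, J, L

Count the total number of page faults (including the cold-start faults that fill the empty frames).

7

K -> miss, frames [K]
T -> miss, frames [K, T]
J -> miss, frames [K, T, J]
K -> hit
J -> hit
X -> miss, evict K, frames [T, J, X]
L -> miss, evict T, frames [J, X, L]
J -> hit
A -> miss, evict J, frames [X, L, A]
X -> hit
L -> hit
A -> hit
J -> miss, evict X, frames [L, A, J]
L -> hit
Page faults: 7.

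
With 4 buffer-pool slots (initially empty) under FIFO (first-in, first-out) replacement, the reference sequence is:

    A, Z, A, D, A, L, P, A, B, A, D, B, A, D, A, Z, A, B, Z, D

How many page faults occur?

9

A → fault, frames [A]
Z → fault, frames [A, Z]
A → hit
D → fault, frames [A, Z, D]
A → hit
L → fault, frames [A, Z, D, L]
P → fault, evict A, frames [Z, D, L, P]
A → fault, evict Z, frames [D, L, P, A]
B → fault, evict D, frames [L, P, A, B]
A → hit
D → fault, evict L, frames [P, A, B, D]
B → hit
A → hit
D → hit
A → hit
Z → fault, evict P, frames [A, B, D, Z]
A → hit
B → hit
Z → hit
D → hit
Page faults: 9.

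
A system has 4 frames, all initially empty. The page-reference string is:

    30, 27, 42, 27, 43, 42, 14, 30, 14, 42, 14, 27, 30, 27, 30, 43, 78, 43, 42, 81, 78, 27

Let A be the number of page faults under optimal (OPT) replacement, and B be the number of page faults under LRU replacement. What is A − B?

-4

Under OPT: F F F . F . F . . . . . . . . F F . . F . . → 8 faults.
Under LRU: F F F . F . F F . . . F . . . F F . F F . F → 12 faults.
A − B = 8 − 12 = -4.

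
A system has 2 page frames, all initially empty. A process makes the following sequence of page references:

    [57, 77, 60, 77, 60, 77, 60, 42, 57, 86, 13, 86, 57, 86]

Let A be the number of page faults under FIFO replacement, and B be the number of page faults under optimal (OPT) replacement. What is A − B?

Under FIFO: F F F . . . . F F F F . F F → 9 faults.
Under OPT: F F F . . . . F F F F . F . → 8 faults.
A − B = 9 − 8 = 1.

1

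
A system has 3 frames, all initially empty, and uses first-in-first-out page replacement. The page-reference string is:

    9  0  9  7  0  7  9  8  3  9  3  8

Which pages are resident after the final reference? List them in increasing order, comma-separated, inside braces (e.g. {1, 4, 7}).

9 -> miss, frames [9]
0 -> miss, frames [9, 0]
9 -> hit
7 -> miss, frames [9, 0, 7]
0 -> hit
7 -> hit
9 -> hit
8 -> miss, evict 9, frames [0, 7, 8]
3 -> miss, evict 0, frames [7, 8, 3]
9 -> miss, evict 7, frames [8, 3, 9]
3 -> hit
8 -> hit

{3, 8, 9}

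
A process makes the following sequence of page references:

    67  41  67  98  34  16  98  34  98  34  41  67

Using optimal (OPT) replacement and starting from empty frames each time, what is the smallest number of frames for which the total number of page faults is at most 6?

4

f=1: 12 faults
f=2: 8 faults
f=3: 7 faults
f=4: 6 faults
f=5: 5 faults
Smallest f with faults ≤ 6 is 4.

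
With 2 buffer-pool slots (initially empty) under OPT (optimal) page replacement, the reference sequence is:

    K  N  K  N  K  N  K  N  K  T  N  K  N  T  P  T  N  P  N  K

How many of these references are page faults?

8

K -> fault, frames [K]
N -> fault, frames [K, N]
K -> hit
N -> hit
K -> hit
N -> hit
K -> hit
N -> hit
K -> hit
T -> fault, evict K, frames [N, T]
N -> hit
K -> fault, evict T, frames [N, K]
N -> hit
T -> fault, evict K, frames [N, T]
P -> fault, evict N, frames [T, P]
T -> hit
N -> fault, evict T, frames [P, N]
P -> hit
N -> hit
K -> fault, evict N, frames [P, K]
Page faults: 8.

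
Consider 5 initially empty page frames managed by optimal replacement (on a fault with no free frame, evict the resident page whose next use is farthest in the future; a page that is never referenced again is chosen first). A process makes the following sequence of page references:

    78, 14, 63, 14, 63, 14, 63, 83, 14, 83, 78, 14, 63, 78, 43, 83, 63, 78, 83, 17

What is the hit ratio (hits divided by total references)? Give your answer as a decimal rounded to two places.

0.70

78 → fault, frames [78]
14 → fault, frames [78, 14]
63 → fault, frames [78, 14, 63]
14 → hit
63 → hit
14 → hit
63 → hit
83 → fault, frames [78, 14, 63, 83]
14 → hit
83 → hit
78 → hit
14 → hit
63 → hit
78 → hit
43 → fault, frames [78, 14, 63, 83, 43]
83 → hit
63 → hit
78 → hit
83 → hit
17 → fault, evict 43, frames [78, 14, 63, 83, 17]
Hits: 14 of 20 references → 14/20 = 0.7000.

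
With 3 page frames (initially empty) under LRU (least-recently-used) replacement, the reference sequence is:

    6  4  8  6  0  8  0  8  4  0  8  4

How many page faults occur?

6 -> fault, frames [6]
4 -> fault, frames [6, 4]
8 -> fault, frames [6, 4, 8]
6 -> hit
0 -> fault, evict 4, frames [8, 6, 0]
8 -> hit
0 -> hit
8 -> hit
4 -> fault, evict 6, frames [0, 8, 4]
0 -> hit
8 -> hit
4 -> hit
Page faults: 5.

5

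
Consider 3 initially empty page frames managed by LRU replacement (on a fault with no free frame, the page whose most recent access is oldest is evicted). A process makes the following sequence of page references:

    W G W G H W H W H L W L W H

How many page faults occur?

W -> miss, frames (W)
G -> miss, frames (W G)
W -> hit
G -> hit
H -> miss, frames (W G H)
W -> hit
H -> hit
W -> hit
H -> hit
L -> miss, evict G, frames (W H L)
W -> hit
L -> hit
W -> hit
H -> hit
Page faults: 4.

4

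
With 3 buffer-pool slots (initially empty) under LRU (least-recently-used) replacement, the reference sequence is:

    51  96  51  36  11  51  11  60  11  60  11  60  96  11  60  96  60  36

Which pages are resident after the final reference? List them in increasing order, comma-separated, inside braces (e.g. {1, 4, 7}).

{36, 60, 96}

51: miss, frames (51)
96: miss, frames (51 96)
51: hit
36: miss, frames (96 51 36)
11: miss, evict 96, frames (51 36 11)
51: hit
11: hit
60: miss, evict 36, frames (51 11 60)
11: hit
60: hit
11: hit
60: hit
96: miss, evict 51, frames (11 60 96)
11: hit
60: hit
96: hit
60: hit
36: miss, evict 11, frames (96 60 36)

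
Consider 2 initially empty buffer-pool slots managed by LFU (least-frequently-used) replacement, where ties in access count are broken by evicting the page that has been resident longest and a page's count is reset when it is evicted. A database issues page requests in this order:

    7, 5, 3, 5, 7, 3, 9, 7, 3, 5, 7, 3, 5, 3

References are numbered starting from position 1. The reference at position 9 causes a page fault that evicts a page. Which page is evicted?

pos 1: 7 -> fault, frames {7}
pos 2: 5 -> fault, frames {7,5}
pos 3: 3 -> fault, evict 7, frames {5,3}
pos 4: 5 -> hit
pos 5: 7 -> fault, evict 3, frames {5,7}
pos 6: 3 -> fault, evict 7, frames {5,3}
pos 7: 9 -> fault, evict 3, frames {5,9}
pos 8: 7 -> fault, evict 9, frames {5,7}
pos 9: 3 -> fault, evict 7, frames {5,3}
At position 9, page 7 is evicted.

7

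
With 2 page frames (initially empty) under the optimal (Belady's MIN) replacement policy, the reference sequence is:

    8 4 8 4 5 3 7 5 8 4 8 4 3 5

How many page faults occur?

9

8 → miss, frames {8}
4 → miss, frames {8,4}
8 → hit
4 → hit
5 → miss, evict 4, frames {8,5}
3 → miss, evict 8, frames {5,3}
7 → miss, evict 3, frames {5,7}
5 → hit
8 → miss, evict 7, frames {5,8}
4 → miss, evict 5, frames {8,4}
8 → hit
4 → hit
3 → miss, evict 4, frames {8,3}
5 → miss, evict 3, frames {8,5}
Page faults: 9.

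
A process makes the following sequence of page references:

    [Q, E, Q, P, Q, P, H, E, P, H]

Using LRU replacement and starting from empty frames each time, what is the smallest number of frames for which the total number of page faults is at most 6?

f=1: 10 faults
f=2: 7 faults
f=3: 5 faults
f=4: 4 faults
Smallest f with faults ≤ 6 is 3.

3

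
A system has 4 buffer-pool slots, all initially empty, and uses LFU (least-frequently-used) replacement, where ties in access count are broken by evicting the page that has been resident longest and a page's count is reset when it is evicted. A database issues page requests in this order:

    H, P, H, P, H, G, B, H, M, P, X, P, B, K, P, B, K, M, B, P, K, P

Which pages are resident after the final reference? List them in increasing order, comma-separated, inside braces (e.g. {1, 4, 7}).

H: miss, frames {H}
P: miss, frames {H,P}
H: hit
P: hit
H: hit
G: miss, frames {H,P,G}
B: miss, frames {H,P,G,B}
H: hit
M: miss, evict G, frames {H,P,B,M}
P: hit
X: miss, evict B, frames {H,P,M,X}
P: hit
B: miss, evict M, frames {H,P,X,B}
K: miss, evict X, frames {H,P,B,K}
P: hit
B: hit
K: hit
M: miss, evict B, frames {H,P,K,M}
B: miss, evict M, frames {H,P,K,B}
P: hit
K: hit
P: hit

{B, H, K, P}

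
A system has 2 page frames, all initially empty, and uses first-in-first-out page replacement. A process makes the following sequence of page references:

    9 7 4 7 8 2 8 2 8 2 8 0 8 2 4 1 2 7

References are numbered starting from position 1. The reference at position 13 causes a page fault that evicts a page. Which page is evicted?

2

pos 1: 9 -> fault, frames {9}
pos 2: 7 -> fault, frames {9,7}
pos 3: 4 -> fault, evict 9, frames {7,4}
pos 4: 7 -> hit
pos 5: 8 -> fault, evict 7, frames {4,8}
pos 6: 2 -> fault, evict 4, frames {8,2}
pos 7: 8 -> hit
pos 8: 2 -> hit
pos 9: 8 -> hit
pos 10: 2 -> hit
pos 11: 8 -> hit
pos 12: 0 -> fault, evict 8, frames {2,0}
pos 13: 8 -> fault, evict 2, frames {0,8}
At position 13, page 2 is evicted.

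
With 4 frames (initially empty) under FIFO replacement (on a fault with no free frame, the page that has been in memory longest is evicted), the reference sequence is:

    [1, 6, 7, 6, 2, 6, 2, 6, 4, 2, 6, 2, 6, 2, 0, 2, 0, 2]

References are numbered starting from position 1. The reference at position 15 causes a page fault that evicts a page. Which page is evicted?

pos 1: 1: fault, frames [1]
pos 2: 6: fault, frames [1, 6]
pos 3: 7: fault, frames [1, 6, 7]
pos 4: 6: hit
pos 5: 2: fault, frames [1, 6, 7, 2]
pos 6: 6: hit
pos 7: 2: hit
pos 8: 6: hit
pos 9: 4: fault, evict 1, frames [6, 7, 2, 4]
pos 10: 2: hit
pos 11: 6: hit
pos 12: 2: hit
pos 13: 6: hit
pos 14: 2: hit
pos 15: 0: fault, evict 6, frames [7, 2, 4, 0]
At position 15, page 6 is evicted.

6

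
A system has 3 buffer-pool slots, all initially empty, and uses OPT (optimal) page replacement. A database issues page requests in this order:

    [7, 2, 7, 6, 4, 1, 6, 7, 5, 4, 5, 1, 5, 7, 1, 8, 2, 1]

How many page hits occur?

7 → miss, frames [7]
2 → miss, frames [7, 2]
7 → hit
6 → miss, frames [7, 2, 6]
4 → miss, evict 2, frames [7, 6, 4]
1 → miss, evict 4, frames [7, 6, 1]
6 → hit
7 → hit
5 → miss, evict 6, frames [7, 1, 5]
4 → miss, evict 7, frames [1, 5, 4]
5 → hit
1 → hit
5 → hit
7 → miss, evict 4, frames [1, 5, 7]
1 → hit
8 → miss, evict 7, frames [1, 5, 8]
2 → miss, evict 8, frames [1, 5, 2]
1 → hit
Hits: 8.

8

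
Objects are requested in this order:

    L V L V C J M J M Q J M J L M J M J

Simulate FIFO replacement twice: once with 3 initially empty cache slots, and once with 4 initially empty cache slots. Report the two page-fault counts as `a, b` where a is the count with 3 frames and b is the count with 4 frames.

3 frames: F F . . F F F . . F . . . F . F F . → 9 faults.
4 frames: F F . . F F F . . F . . . F . . . . → 7 faults.
7 < 9: adding a frame reduced faults, as is typical.

9, 7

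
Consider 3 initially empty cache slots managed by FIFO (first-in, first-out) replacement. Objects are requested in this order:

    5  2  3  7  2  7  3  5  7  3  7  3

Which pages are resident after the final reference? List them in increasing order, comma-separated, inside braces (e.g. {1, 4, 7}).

{3, 5, 7}

5: fault, frames (5)
2: fault, frames (5 2)
3: fault, frames (5 2 3)
7: fault, evict 5, frames (2 3 7)
2: hit
7: hit
3: hit
5: fault, evict 2, frames (3 7 5)
7: hit
3: hit
7: hit
3: hit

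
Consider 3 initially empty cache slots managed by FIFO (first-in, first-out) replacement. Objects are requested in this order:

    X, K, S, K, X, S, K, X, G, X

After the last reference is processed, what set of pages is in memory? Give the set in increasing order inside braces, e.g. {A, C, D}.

X -> miss, frames {X}
K -> miss, frames {X,K}
S -> miss, frames {X,K,S}
K -> hit
X -> hit
S -> hit
K -> hit
X -> hit
G -> miss, evict X, frames {K,S,G}
X -> miss, evict K, frames {S,G,X}

{G, S, X}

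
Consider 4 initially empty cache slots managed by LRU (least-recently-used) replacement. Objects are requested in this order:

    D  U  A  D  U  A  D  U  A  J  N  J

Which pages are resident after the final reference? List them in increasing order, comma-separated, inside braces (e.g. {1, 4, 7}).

D: fault, frames [D]
U: fault, frames [D, U]
A: fault, frames [D, U, A]
D: hit
U: hit
A: hit
D: hit
U: hit
A: hit
J: fault, frames [D, U, A, J]
N: fault, evict D, frames [U, A, J, N]
J: hit

{A, J, N, U}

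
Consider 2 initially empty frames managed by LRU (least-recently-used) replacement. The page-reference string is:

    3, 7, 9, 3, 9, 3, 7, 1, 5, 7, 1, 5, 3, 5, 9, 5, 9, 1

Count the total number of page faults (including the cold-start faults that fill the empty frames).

13

3 -> miss, frames [3]
7 -> miss, frames [3, 7]
9 -> miss, evict 3, frames [7, 9]
3 -> miss, evict 7, frames [9, 3]
9 -> hit
3 -> hit
7 -> miss, evict 9, frames [3, 7]
1 -> miss, evict 3, frames [7, 1]
5 -> miss, evict 7, frames [1, 5]
7 -> miss, evict 1, frames [5, 7]
1 -> miss, evict 5, frames [7, 1]
5 -> miss, evict 7, frames [1, 5]
3 -> miss, evict 1, frames [5, 3]
5 -> hit
9 -> miss, evict 3, frames [5, 9]
5 -> hit
9 -> hit
1 -> miss, evict 5, frames [9, 1]
Page faults: 13.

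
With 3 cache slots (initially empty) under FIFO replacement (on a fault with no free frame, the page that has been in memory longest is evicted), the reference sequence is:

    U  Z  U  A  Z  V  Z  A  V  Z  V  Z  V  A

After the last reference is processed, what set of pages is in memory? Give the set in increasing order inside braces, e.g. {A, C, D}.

{A, V, Z}

U: fault, frames (U)
Z: fault, frames (U Z)
U: hit
A: fault, frames (U Z A)
Z: hit
V: fault, evict U, frames (Z A V)
Z: hit
A: hit
V: hit
Z: hit
V: hit
Z: hit
V: hit
A: hit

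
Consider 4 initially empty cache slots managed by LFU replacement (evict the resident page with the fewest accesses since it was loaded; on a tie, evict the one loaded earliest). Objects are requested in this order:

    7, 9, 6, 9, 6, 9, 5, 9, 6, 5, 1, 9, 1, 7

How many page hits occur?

7: miss, frames (7)
9: miss, frames (7 9)
6: miss, frames (7 9 6)
9: hit
6: hit
9: hit
5: miss, frames (7 9 6 5)
9: hit
6: hit
5: hit
1: miss, evict 7, frames (9 6 5 1)
9: hit
1: hit
7: miss, evict 5, frames (9 6 1 7)
Hits: 8.

8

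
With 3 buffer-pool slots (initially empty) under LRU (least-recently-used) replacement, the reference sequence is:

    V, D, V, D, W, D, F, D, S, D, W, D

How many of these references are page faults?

6

V -> miss, frames [V]
D -> miss, frames [V, D]
V -> hit
D -> hit
W -> miss, frames [V, D, W]
D -> hit
F -> miss, evict V, frames [W, D, F]
D -> hit
S -> miss, evict W, frames [F, D, S]
D -> hit
W -> miss, evict F, frames [S, D, W]
D -> hit
Page faults: 6.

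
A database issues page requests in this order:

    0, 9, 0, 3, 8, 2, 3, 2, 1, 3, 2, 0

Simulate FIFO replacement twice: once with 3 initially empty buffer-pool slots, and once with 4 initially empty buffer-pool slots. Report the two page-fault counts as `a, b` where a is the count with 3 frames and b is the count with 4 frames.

3 frames: F F . F F F . . F F . F → 8 faults.
4 frames: F F . F F F . . F . . F → 7 faults.
7 < 8: adding a frame reduced faults, as is typical.

8, 7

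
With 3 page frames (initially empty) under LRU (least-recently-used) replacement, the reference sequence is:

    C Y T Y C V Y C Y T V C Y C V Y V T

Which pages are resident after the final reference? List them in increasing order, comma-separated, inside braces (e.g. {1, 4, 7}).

{T, V, Y}

C → miss, frames {C}
Y → miss, frames {C,Y}
T → miss, frames {C,Y,T}
Y → hit
C → hit
V → miss, evict T, frames {Y,C,V}
Y → hit
C → hit
Y → hit
T → miss, evict V, frames {C,Y,T}
V → miss, evict C, frames {Y,T,V}
C → miss, evict Y, frames {T,V,C}
Y → miss, evict T, frames {V,C,Y}
C → hit
V → hit
Y → hit
V → hit
T → miss, evict C, frames {Y,V,T}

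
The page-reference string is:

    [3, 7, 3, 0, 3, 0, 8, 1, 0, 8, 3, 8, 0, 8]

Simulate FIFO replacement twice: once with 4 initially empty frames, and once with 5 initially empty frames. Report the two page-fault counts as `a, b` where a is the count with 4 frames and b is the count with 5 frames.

4 frames: F F . F . . F F . . F . . . → 6 faults.
5 frames: F F . F . . F F . . . . . . → 5 faults.
5 < 6: adding a frame reduced faults, as is typical.

6, 5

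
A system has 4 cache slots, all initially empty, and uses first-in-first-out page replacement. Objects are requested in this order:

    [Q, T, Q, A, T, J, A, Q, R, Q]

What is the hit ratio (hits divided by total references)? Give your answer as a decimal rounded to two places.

Q: fault, frames (Q)
T: fault, frames (Q T)
Q: hit
A: fault, frames (Q T A)
T: hit
J: fault, frames (Q T A J)
A: hit
Q: hit
R: fault, evict Q, frames (T A J R)
Q: fault, evict T, frames (A J R Q)
Hits: 4 of 10 references → 4/10 = 0.4000.

0.40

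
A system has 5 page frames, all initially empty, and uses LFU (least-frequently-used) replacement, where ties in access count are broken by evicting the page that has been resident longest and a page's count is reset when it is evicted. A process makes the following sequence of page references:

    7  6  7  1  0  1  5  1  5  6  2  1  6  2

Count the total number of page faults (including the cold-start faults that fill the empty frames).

6

7: miss, frames [7]
6: miss, frames [7, 6]
7: hit
1: miss, frames [7, 6, 1]
0: miss, frames [7, 6, 1, 0]
1: hit
5: miss, frames [7, 6, 1, 0, 5]
1: hit
5: hit
6: hit
2: miss, evict 0, frames [7, 6, 1, 5, 2]
1: hit
6: hit
2: hit
Page faults: 6.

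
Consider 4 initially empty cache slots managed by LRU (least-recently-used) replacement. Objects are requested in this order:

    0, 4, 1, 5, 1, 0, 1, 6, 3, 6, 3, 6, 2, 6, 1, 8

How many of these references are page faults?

8

0 -> fault, frames [0]
4 -> fault, frames [0, 4]
1 -> fault, frames [0, 4, 1]
5 -> fault, frames [0, 4, 1, 5]
1 -> hit
0 -> hit
1 -> hit
6 -> fault, evict 4, frames [5, 0, 1, 6]
3 -> fault, evict 5, frames [0, 1, 6, 3]
6 -> hit
3 -> hit
6 -> hit
2 -> fault, evict 0, frames [1, 3, 6, 2]
6 -> hit
1 -> hit
8 -> fault, evict 3, frames [2, 6, 1, 8]
Page faults: 8.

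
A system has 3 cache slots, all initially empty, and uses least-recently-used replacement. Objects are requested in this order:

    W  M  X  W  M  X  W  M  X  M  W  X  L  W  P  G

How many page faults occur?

W -> fault, frames [W]
M -> fault, frames [W, M]
X -> fault, frames [W, M, X]
W -> hit
M -> hit
X -> hit
W -> hit
M -> hit
X -> hit
M -> hit
W -> hit
X -> hit
L -> fault, evict M, frames [W, X, L]
W -> hit
P -> fault, evict X, frames [L, W, P]
G -> fault, evict L, frames [W, P, G]
Page faults: 6.

6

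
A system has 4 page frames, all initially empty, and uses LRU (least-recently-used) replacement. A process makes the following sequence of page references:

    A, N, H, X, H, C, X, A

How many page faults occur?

A: miss, frames [A]
N: miss, frames [A, N]
H: miss, frames [A, N, H]
X: miss, frames [A, N, H, X]
H: hit
C: miss, evict A, frames [N, X, H, C]
X: hit
A: miss, evict N, frames [H, C, X, A]
Page faults: 6.

6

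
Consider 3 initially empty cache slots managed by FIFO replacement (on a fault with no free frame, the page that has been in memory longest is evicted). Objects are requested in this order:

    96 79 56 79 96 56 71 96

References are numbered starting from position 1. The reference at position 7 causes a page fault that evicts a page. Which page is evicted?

96

pos 1: 96: fault, frames {96}
pos 2: 79: fault, frames {96,79}
pos 3: 56: fault, frames {96,79,56}
pos 4: 79: hit
pos 5: 96: hit
pos 6: 56: hit
pos 7: 71: fault, evict 96, frames {79,56,71}
At position 7, page 96 is evicted.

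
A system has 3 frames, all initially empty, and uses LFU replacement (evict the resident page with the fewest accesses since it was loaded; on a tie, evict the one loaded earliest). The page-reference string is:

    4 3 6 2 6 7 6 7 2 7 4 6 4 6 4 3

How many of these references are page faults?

4 -> fault, frames (4)
3 -> fault, frames (4 3)
6 -> fault, frames (4 3 6)
2 -> fault, evict 4, frames (3 6 2)
6 -> hit
7 -> fault, evict 3, frames (6 2 7)
6 -> hit
7 -> hit
2 -> hit
7 -> hit
4 -> fault, evict 2, frames (6 7 4)
6 -> hit
4 -> hit
6 -> hit
4 -> hit
3 -> fault, evict 7, frames (6 4 3)
Page faults: 7.

7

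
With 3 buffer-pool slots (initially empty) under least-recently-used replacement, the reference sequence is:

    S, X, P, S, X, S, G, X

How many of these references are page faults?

S -> miss, frames [S]
X -> miss, frames [S, X]
P -> miss, frames [S, X, P]
S -> hit
X -> hit
S -> hit
G -> miss, evict P, frames [X, S, G]
X -> hit
Page faults: 4.

4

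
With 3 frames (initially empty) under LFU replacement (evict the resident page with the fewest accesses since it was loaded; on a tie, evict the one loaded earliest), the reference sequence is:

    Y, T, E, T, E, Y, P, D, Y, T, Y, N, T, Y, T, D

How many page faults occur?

Y -> miss, frames [Y]
T -> miss, frames [Y, T]
E -> miss, frames [Y, T, E]
T -> hit
E -> hit
Y -> hit
P -> miss, evict Y, frames [T, E, P]
D -> miss, evict P, frames [T, E, D]
Y -> miss, evict D, frames [T, E, Y]
T -> hit
Y -> hit
N -> miss, evict E, frames [T, Y, N]
T -> hit
Y -> hit
T -> hit
D -> miss, evict N, frames [T, Y, D]
Page faults: 8.

8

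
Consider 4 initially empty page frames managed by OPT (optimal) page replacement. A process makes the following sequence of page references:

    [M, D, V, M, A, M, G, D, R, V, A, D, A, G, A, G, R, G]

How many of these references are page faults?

M: miss, frames (M)
D: miss, frames (M D)
V: miss, frames (M D V)
M: hit
A: miss, frames (M D V A)
M: hit
G: miss, evict M, frames (D V A G)
D: hit
R: miss, evict G, frames (D V A R)
V: hit
A: hit
D: hit
A: hit
G: miss, evict V, frames (D A R G)
A: hit
G: hit
R: hit
G: hit
Page faults: 7.

7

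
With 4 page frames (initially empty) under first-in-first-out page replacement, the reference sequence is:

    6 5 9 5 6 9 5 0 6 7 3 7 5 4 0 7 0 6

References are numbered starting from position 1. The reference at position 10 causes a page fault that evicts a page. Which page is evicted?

6

pos 1: 6 -> miss, frames (6)
pos 2: 5 -> miss, frames (6 5)
pos 3: 9 -> miss, frames (6 5 9)
pos 4: 5 -> hit
pos 5: 6 -> hit
pos 6: 9 -> hit
pos 7: 5 -> hit
pos 8: 0 -> miss, frames (6 5 9 0)
pos 9: 6 -> hit
pos 10: 7 -> miss, evict 6, frames (5 9 0 7)
At position 10, page 6 is evicted.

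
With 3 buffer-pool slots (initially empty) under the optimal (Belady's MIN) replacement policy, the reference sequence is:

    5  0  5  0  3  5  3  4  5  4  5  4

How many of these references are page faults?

5: fault, frames (5)
0: fault, frames (5 0)
5: hit
0: hit
3: fault, frames (5 0 3)
5: hit
3: hit
4: fault, evict 3, frames (5 0 4)
5: hit
4: hit
5: hit
4: hit
Page faults: 4.

4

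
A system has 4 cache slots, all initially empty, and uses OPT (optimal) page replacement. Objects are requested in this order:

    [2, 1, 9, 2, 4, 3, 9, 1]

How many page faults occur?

2 → miss, frames [2]
1 → miss, frames [2, 1]
9 → miss, frames [2, 1, 9]
2 → hit
4 → miss, frames [2, 1, 9, 4]
3 → miss, evict 4, frames [2, 1, 9, 3]
9 → hit
1 → hit
Page faults: 5.

5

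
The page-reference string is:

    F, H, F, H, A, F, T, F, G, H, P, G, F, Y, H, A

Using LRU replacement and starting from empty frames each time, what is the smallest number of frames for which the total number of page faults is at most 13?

2

f=1: 16 faults
f=2: 13 faults
f=3: 11 faults
f=4: 10 faults
f=5: 8 faults
f=6: 8 faults
f=7: 7 faults
Smallest f with faults ≤ 13 is 2.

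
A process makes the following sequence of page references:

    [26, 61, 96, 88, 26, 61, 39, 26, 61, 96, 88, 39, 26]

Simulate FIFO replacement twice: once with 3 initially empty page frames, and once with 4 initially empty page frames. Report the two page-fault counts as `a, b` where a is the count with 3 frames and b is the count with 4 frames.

10, 11

3 frames: F F F F F F F . . F F . F → 10 faults.
4 frames: F F F F . . F F F F F F F → 11 faults.
11 > 10: adding a frame increased faults — Belady's anomaly.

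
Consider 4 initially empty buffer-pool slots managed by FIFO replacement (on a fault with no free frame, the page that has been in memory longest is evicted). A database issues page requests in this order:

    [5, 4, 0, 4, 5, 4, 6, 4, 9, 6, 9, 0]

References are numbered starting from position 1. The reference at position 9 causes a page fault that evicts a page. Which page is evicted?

5

pos 1: 5 -> fault, frames {5}
pos 2: 4 -> fault, frames {5,4}
pos 3: 0 -> fault, frames {5,4,0}
pos 4: 4 -> hit
pos 5: 5 -> hit
pos 6: 4 -> hit
pos 7: 6 -> fault, frames {5,4,0,6}
pos 8: 4 -> hit
pos 9: 9 -> fault, evict 5, frames {4,0,6,9}
At position 9, page 5 is evicted.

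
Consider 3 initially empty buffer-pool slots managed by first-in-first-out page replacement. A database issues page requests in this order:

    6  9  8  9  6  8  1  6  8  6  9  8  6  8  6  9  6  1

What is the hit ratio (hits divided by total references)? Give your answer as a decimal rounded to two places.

6 -> miss, frames {6}
9 -> miss, frames {6,9}
8 -> miss, frames {6,9,8}
9 -> hit
6 -> hit
8 -> hit
1 -> miss, evict 6, frames {9,8,1}
6 -> miss, evict 9, frames {8,1,6}
8 -> hit
6 -> hit
9 -> miss, evict 8, frames {1,6,9}
8 -> miss, evict 1, frames {6,9,8}
6 -> hit
8 -> hit
6 -> hit
9 -> hit
6 -> hit
1 -> miss, evict 6, frames {9,8,1}
Hits: 10 of 18 references → 10/18 = 0.5556.

0.56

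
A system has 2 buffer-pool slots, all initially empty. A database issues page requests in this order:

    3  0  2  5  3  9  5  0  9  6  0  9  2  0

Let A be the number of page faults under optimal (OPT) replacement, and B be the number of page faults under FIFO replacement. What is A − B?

Under OPT: F F F F . F . F . F . F F . → 9 faults.
Under FIFO: F F F F F F F F F F F F F F → 14 faults.
A − B = 9 − 14 = -5.

-5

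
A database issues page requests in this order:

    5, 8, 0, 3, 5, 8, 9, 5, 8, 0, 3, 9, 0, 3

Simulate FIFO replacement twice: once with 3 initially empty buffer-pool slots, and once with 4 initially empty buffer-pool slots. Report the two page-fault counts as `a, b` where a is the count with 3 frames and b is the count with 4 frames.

3 frames: F F F F F F F . . F F . . . → 9 faults.
4 frames: F F F F . . F F F F F F . . → 10 faults.
10 > 9: adding a frame increased faults — Belady's anomaly.

9, 10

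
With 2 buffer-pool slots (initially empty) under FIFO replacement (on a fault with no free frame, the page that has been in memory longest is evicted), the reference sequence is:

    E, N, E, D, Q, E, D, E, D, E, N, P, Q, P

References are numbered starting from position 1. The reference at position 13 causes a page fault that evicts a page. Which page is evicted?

pos 1: E → fault, frames {E}
pos 2: N → fault, frames {E,N}
pos 3: E → hit
pos 4: D → fault, evict E, frames {N,D}
pos 5: Q → fault, evict N, frames {D,Q}
pos 6: E → fault, evict D, frames {Q,E}
pos 7: D → fault, evict Q, frames {E,D}
pos 8: E → hit
pos 9: D → hit
pos 10: E → hit
pos 11: N → fault, evict E, frames {D,N}
pos 12: P → fault, evict D, frames {N,P}
pos 13: Q → fault, evict N, frames {P,Q}
At position 13, page N is evicted.

N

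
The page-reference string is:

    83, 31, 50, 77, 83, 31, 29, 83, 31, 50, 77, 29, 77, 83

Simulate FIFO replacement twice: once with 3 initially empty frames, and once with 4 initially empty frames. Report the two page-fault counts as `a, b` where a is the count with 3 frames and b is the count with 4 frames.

3 frames: F F F F F F F . . F F . . F → 10 faults.
4 frames: F F F F . . F F F F F F . F → 11 faults.
11 > 10: adding a frame increased faults — Belady's anomaly.

10, 11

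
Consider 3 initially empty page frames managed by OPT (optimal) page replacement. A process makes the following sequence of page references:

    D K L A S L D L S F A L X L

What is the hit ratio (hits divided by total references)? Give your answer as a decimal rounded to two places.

D -> miss, frames {D}
K -> miss, frames {D,K}
L -> miss, frames {D,K,L}
A -> miss, evict K, frames {D,L,A}
S -> miss, evict A, frames {D,L,S}
L -> hit
D -> hit
L -> hit
S -> hit
F -> miss, evict S, frames {D,L,F}
A -> miss, evict F, frames {D,L,A}
L -> hit
X -> miss, evict A, frames {D,L,X}
L -> hit
Hits: 6 of 14 references → 6/14 = 0.4286.

0.43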